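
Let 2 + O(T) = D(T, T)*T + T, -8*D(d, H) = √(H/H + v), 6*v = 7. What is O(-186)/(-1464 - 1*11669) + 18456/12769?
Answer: 244783220/167695277 - 31*√78/105064 ≈ 1.4571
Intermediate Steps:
v = 7/6 (v = (⅙)*7 = 7/6 ≈ 1.1667)
D(d, H) = -√78/48 (D(d, H) = -√(H/H + 7/6)/8 = -√(1 + 7/6)/8 = -√78/48)
O(T) = -2 + T - T*√78/48 (O(T) = -2 + ((-√78/48)*T + T) = -2 + (-T*√78/48 + T) = -2 + (T - T*√78/48) = -2 + T - T*√78/48)
O(-186)/(-1464 - 1*11669) + 18456/12769 = (-2 - 186 - 1/48*(-186)*√78)/(-1464 - 1*11669) + 18456/12769 = (-2 - 186 + 31*√78/8)/(-1464 - 11669) + 18456*(1/12769) = (-188 + 31*√78/8)/(-13133) + 18456/12769 = (-188 + 31*√78/8)*(-1/13133) + 18456/12769 = (188/13133 - 31*√78/105064) + 18456/12769 = 244783220/167695277 - 31*√78/105064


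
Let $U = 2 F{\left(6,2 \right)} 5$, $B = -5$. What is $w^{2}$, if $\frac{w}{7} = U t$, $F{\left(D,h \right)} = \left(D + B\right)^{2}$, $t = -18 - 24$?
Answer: $8643600$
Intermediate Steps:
$t = -42$
$F{\left(D,h \right)} = \left(-5 + D\right)^{2}$ ($F{\left(D,h \right)} = \left(D - 5\right)^{2} = \left(-5 + D\right)^{2}$)
$U = 10$ ($U = 2 \left(-5 + 6\right)^{2} \cdot 5 = 2 \cdot 1^{2} \cdot 5 = 2 \cdot 1 \cdot 5 = 2 \cdot 5 = 10$)
$w = -2940$ ($w = 7 \cdot 10 \left(-42\right) = 7 \left(-420\right) = -2940$)
$w^{2} = \left(-2940\right)^{2} = 8643600$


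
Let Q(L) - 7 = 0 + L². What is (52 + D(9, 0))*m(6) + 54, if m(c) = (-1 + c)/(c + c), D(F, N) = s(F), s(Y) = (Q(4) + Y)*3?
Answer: 347/3 ≈ 115.67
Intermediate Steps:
Q(L) = 7 + L² (Q(L) = 7 + (0 + L²) = 7 + L²)
s(Y) = 69 + 3*Y (s(Y) = ((7 + 4²) + Y)*3 = ((7 + 16) + Y)*3 = (23 + Y)*3 = 69 + 3*Y)
D(F, N) = 69 + 3*F
m(c) = (-1 + c)/(2*c) (m(c) = (-1 + c)/((2*c)) = (-1 + c)*(1/(2*c)) = (-1 + c)/(2*c))
(52 + D(9, 0))*m(6) + 54 = (52 + (69 + 3*9))*((½)*(-1 + 6)/6) + 54 = (52 + (69 + 27))*((½)*(⅙)*5) + 54 = (52 + 96)*(5/12) + 54 = 148*(5/12) + 54 = 185/3 + 54 = 347/3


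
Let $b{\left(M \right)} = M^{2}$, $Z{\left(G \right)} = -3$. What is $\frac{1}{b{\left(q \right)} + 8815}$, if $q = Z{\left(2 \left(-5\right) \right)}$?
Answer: $\frac{1}{8824} \approx 0.00011333$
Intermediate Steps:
$q = -3$
$\frac{1}{b{\left(q \right)} + 8815} = \frac{1}{\left(-3\right)^{2} + 8815} = \frac{1}{9 + 8815} = \frac{1}{8824}$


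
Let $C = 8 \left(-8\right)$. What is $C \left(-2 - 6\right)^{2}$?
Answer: $-4096$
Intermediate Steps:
$C = -64$
$C \left(-2 - 6\right)^{2} = - 64 \left(-2 - 6\right)^{2} = - 64 \left(-8\right)^{2} = \left(-64\right) 64 = -4096$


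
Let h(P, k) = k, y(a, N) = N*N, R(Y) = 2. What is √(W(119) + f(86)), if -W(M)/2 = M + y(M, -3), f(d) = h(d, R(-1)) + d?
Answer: 2*I*√42 ≈ 12.961*I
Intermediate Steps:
y(a, N) = N²
f(d) = 2 + d
W(M) = -18 - 2*M (W(M) = -2*(M + (-3)²) = -2*(M + 9) = -2*(9 + M) = -18 - 2*M)
√(W(119) + f(86)) = √((-18 - 2*119) + (2 + 86)) = √((-18 - 238) + 88) = √(-256 + 88) = √(-168) = 2*I*√42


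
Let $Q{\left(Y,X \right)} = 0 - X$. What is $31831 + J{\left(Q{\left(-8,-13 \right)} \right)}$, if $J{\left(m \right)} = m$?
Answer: $31844$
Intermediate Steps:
$Q{\left(Y,X \right)} = - X$
$31831 + J{\left(Q{\left(-8,-13 \right)} \right)} = 31831 - -13 = 31831 + 13 = 31844$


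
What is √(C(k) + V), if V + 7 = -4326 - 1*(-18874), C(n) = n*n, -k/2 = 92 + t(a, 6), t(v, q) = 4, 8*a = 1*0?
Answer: √51405 ≈ 226.73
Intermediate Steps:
a = 0 (a = (1*0)/8 = (⅛)*0 = 0)
k = -192 (k = -2*(92 + 4) = -2*96 = -192)
C(n) = n²
V = 14541 (V = -7 + (-4326 - 1*(-18874)) = -7 + (-4326 + 18874) = -7 + 14548 = 14541)
√(C(k) + V) = √((-192)² + 14541) = √(36864 + 14541) = √51405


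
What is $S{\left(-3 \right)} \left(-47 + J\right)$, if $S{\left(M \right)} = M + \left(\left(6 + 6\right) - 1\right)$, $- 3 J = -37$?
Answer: $- \frac{832}{3} \approx -277.33$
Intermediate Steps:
$J = \frac{37}{3}$ ($J = \left(- \frac{1}{3}\right) \left(-37\right) = \frac{37}{3} \approx 12.333$)
$S{\left(M \right)} = 11 + M$ ($S{\left(M \right)} = M + \left(12 - 1\right) = M + 11 = 11 + M$)
$S{\left(-3 \right)} \left(-47 + J\right) = \left(11 - 3\right) \left(-47 + \frac{37}{3}\right) = 8 \left(- \frac{104}{3}\right) = - \frac{832}{3}$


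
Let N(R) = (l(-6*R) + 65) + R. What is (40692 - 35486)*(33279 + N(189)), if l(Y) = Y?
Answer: 168669194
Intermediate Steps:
N(R) = 65 - 5*R (N(R) = (-6*R + 65) + R = (65 - 6*R) + R = 65 - 5*R)
(40692 - 35486)*(33279 + N(189)) = (40692 - 35486)*(33279 + (65 - 5*189)) = 5206*(33279 + (65 - 945)) = 5206*(33279 - 880) = 5206*32399 = 168669194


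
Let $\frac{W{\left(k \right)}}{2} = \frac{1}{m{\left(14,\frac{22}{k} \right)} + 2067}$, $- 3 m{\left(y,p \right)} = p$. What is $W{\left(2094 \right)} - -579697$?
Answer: $\frac{1881822839087}{3246218} \approx 5.797 \cdot 10^{5}$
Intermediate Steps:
$m{\left(y,p \right)} = - \frac{p}{3}$
$W{\left(k \right)} = \frac{2}{2067 - \frac{22}{3 k}}$ ($W{\left(k \right)} = \frac{2}{- \frac{22 \frac{1}{k}}{3} + 2067} = \frac{2}{- \frac{22}{3 k} + 2067} = \frac{2}{2067 - \frac{22}{3 k}}$)
$W{\left(2094 \right)} - -579697 = 6 \cdot 2094 \frac{1}{-22 + 6201 \cdot 2094} - -579697 = 6 \cdot 2094 \frac{1}{-22 + 12984894} + 579697 = 6 \cdot 2094 \cdot \frac{1}{12984872} + 579697 = \frac{3141}{3246218} + 579697 = \frac{1881822839087}{3246218}$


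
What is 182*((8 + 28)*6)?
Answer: 39312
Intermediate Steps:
182*((8 + 28)*6) = 182*(36*6) = 182*216 = 39312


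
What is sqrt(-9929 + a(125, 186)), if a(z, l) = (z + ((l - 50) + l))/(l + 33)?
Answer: 2*I*sqrt(13225191)/73 ≈ 99.634*I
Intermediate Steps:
a(z, l) = (-50 + z + 2*l)/(33 + l) (a(z, l) = (z + ((-50 + l) + l))/(33 + l) = (z + (-50 + 2*l))/(33 + l) = (-50 + z + 2*l)/(33 + l))
sqrt(-9929 + a(125, 186)) = sqrt(-9929 + (-50 + 125 + 2*186)/(33 + 186)) = sqrt(-9929 + (-50 + 125 + 372)/219) = sqrt(-9929 + (1/219)*447) = sqrt(-9929 + 149/73) = sqrt(-724668/73) = 2*I*sqrt(13225191)/73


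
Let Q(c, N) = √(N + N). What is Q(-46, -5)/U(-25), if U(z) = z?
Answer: -I*√10/25 ≈ -0.12649*I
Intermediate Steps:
Q(c, N) = √2*√N (Q(c, N) = √(2*N) = √2*√N)
Q(-46, -5)/U(-25) = (√2*√(-5))/(-25) = (√2*(I*√5))*(-1/25) = (I*√10)*(-1/25) = -I*√10/25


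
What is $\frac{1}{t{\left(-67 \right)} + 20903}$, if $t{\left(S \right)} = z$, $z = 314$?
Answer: $\frac{1}{21217} \approx 4.7132 \cdot 10^{-5}$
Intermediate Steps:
$t{\left(S \right)} = 314$
$\frac{1}{t{\left(-67 \right)} + 20903} = \frac{1}{314 + 20903} = \frac{1}{21217}$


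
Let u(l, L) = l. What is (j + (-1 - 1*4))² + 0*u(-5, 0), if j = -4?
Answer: 81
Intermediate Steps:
(j + (-1 - 1*4))² + 0*u(-5, 0) = (-4 + (-1 - 1*4))² + 0*(-5) = (-4 + (-1 - 4))² + 0 = (-4 - 5)² + 0 = (-9)² + 0 = 81 + 0 = 81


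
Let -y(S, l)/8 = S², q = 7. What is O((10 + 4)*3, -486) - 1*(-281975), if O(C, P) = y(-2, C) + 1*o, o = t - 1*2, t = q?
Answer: 281948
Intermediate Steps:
y(S, l) = -8*S²
t = 7
o = 5 (o = 7 - 1*2 = 7 - 2 = 5)
O(C, P) = -27 (O(C, P) = -8*(-2)² + 1*5 = -8*4 + 5 = -32 + 5 = -27)
O((10 + 4)*3, -486) - 1*(-281975) = -27 - 1*(-281975) = -27 + 281975 = 281948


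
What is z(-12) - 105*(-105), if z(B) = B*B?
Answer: 11169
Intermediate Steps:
z(B) = B**2
z(-12) - 105*(-105) = (-12)**2 - 105*(-105) = 144 + 11025 = 11169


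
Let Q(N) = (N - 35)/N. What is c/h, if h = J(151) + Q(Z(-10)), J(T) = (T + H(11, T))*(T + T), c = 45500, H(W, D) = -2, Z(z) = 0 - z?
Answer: 91000/89991 ≈ 1.0112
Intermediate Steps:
Z(z) = -z
J(T) = 2*T*(-2 + T) (J(T) = (T - 2)*(T + T) = (-2 + T)*(2*T) = 2*T*(-2 + T))
Q(N) = (-35 + N)/N
h = 89991/2 (h = 2*151*(-2 + 151) + (-35 - 1*(-10))/((-1*(-10))) = 2*151*149 + (-35 + 10)/10 = 44998 + (⅒)*(-25) = 44998 - 5/2 = 89991/2 ≈ 44996.)
c/h = 45500/(89991/2) = 45500*(2/89991) = 91000/89991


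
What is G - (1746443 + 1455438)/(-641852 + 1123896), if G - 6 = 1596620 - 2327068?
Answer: -352108385329/482044 ≈ -7.3045e+5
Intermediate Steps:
G = -730442 (G = 6 + (1596620 - 2327068) = 6 - 730448 = -730442)
G - (1746443 + 1455438)/(-641852 + 1123896) = -730442 - (1746443 + 1455438)/(-641852 + 1123896) = -730442 - 3201881/482044 = -352108385329/482044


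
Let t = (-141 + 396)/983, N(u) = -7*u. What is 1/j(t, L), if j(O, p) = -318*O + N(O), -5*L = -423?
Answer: -983/82875 ≈ -0.011861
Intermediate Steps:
L = 423/5 (L = -1/5*(-423) = 423/5 ≈ 84.600)
t = 255/983 (t = 255*(1/983) = 255/983 ≈ 0.25941)
j(O, p) = -325*O (j(O, p) = -318*O - 7*O = -325*O)
1/j(t, L) = 1/(-325*255/983) = 1/(-82875/983) = -983/82875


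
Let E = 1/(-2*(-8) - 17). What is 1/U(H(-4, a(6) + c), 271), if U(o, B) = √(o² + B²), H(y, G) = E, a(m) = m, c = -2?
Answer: √73442/73442 ≈ 0.0036900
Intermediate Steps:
E = -1 (E = 1/(16 - 17) = 1/(-1) = -1)
H(y, G) = -1
U(o, B) = √(B² + o²)
1/U(H(-4, a(6) + c), 271) = 1/(√(271² + (-1)²)) = 1/(√(73441 + 1)) = 1/(√73442) = √73442/73442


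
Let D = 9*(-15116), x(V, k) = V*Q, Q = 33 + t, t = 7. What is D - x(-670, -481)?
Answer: -109244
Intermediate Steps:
Q = 40 (Q = 33 + 7 = 40)
x(V, k) = 40*V (x(V, k) = V*40 = 40*V)
D = -136044
D - x(-670, -481) = -136044 - 40*(-670) = -136044 - 1*(-26800) = -136044 + 26800 = -109244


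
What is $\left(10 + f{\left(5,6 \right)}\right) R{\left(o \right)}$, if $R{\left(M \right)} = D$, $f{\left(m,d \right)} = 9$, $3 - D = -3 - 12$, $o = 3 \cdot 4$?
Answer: $342$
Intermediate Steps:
$o = 12$
$D = 18$ ($D = 3 - \left(-3 - 12\right) = 3 - -15 = 3 + 15 = 18$)
$R{\left(M \right)} = 18$
$\left(10 + f{\left(5,6 \right)}\right) R{\left(o \right)} = \left(10 + 9\right) 18 = 19 \cdot 18 = 342$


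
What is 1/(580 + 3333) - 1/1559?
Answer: -2354/6100367 ≈ -0.00038588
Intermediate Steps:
1/(580 + 3333) - 1/1559 = 1/3913 - 1*1/1559 = 1/3913 - 1/1559 = -2354/6100367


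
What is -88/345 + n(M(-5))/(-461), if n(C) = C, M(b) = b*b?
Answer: -49193/159045 ≈ -0.30930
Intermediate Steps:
M(b) = b²
-88/345 + n(M(-5))/(-461) = -88/345 + (-5)²/(-461) = -88*1/345 + 25*(-1/461) = -88/345 - 25/461 = -49193/159045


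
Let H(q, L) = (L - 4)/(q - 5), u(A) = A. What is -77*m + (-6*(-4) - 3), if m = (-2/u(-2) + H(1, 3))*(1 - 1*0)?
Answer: -301/4 ≈ -75.250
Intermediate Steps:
H(q, L) = (-4 + L)/(-5 + q)
m = 5/4 (m = (-2/(-2) + (-4 + 3)/(-5 + 1))*(1 - 1*0) = (-2*(-½) - 1/(-4))*(1 + 0) = (1 - ¼*(-1))*1 = (1 + ¼)*1 = (5/4)*1 = 5/4 ≈ 1.2500)
-77*m + (-6*(-4) - 3) = -77*5/4 + (-6*(-4) - 3) = -385/4 + (24 - 3) = -385/4 + 21 = -301/4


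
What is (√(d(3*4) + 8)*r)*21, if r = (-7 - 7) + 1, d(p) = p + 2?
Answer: -273*√22 ≈ -1280.5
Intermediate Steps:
d(p) = 2 + p
r = -13 (r = -14 + 1 = -13)
(√(d(3*4) + 8)*r)*21 = (√((2 + 3*4) + 8)*(-13))*21 = (√((2 + 12) + 8)*(-13))*21 = (√(14 + 8)*(-13))*21 = (√22*(-13))*21 = -13*√22*21 = -273*√22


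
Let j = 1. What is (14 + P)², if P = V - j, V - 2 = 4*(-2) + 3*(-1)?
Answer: 16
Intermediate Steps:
V = -9 (V = 2 + (4*(-2) + 3*(-1)) = 2 + (-8 - 3) = 2 - 11 = -9)
P = -10 (P = -9 - 1*1 = -9 - 1 = -10)
(14 + P)² = (14 - 10)² = 4² = 16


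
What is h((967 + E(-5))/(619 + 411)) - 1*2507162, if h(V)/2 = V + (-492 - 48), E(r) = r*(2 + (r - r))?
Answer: -1291743673/515 ≈ -2.5082e+6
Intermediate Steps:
E(r) = 2*r (E(r) = r*(2 + 0) = r*2 = 2*r)
h(V) = -1080 + 2*V (h(V) = 2*(V + (-492 - 48)) = 2*(V - 540) = 2*(-540 + V) = -1080 + 2*V)
h((967 + E(-5))/(619 + 411)) - 1*2507162 = (-1080 + 2*((967 + 2*(-5))/(619 + 411))) - 1*2507162 = (-1080 + 2*((967 - 10)/1030)) - 2507162 = (-1080 + 2*(957*(1/1030))) - 2507162 = (-1080 + 2*(957/1030)) - 2507162 = (-1080 + 957/515) - 2507162 = -555243/515 - 2507162 = -1291743673/515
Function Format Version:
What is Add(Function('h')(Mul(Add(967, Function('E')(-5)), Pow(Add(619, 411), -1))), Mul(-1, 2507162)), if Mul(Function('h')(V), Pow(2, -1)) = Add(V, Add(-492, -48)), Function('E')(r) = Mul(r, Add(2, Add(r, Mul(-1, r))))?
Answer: Rational(-1291743673, 515) ≈ -2.5082e+6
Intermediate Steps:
Function('E')(r) = Mul(2, r) (Function('E')(r) = Mul(r, Add(2, 0)) = Mul(r, 2) = Mul(2, r))
Function('h')(V) = Add(-1080, Mul(2, V)) (Function('h')(V) = Mul(2, Add(V, Add(-492, -48))) = Mul(2, Add(V, -540)) = Mul(2, Add(-540, V)) = Add(-1080, Mul(2, V)))
Add(Function('h')(Mul(Add(967, Function('E')(-5)), Pow(Add(619, 411), -1))), Mul(-1, 2507162)) = Add(Add(-1080, Mul(2, Mul(Add(967, Mul(2, -5)), Pow(Add(619, 411), -1)))), Mul(-1, 2507162)) = Add(Add(-1080, Mul(2, Mul(Add(967, -10), Pow(1030, -1)))), -2507162) = Add(Add(-1080, Mul(2, Mul(957, Rational(1, 1030)))), -2507162) = Add(Add(-1080, Mul(2, Rational(957, 1030))), -2507162) = Add(Add(-1080, Rational(957, 515)), -2507162) = Add(Rational(-555243, 515), -2507162) = Rational(-1291743673, 515)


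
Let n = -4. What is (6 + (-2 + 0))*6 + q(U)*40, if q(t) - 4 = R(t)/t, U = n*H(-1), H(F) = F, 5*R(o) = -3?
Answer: 178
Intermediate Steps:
R(o) = -⅗ (R(o) = (⅕)*(-3) = -⅗)
U = 4 (U = -4*(-1) = 4)
q(t) = 4 - 3/(5*t)
(6 + (-2 + 0))*6 + q(U)*40 = (6 + (-2 + 0))*6 + (4 - ⅗/4)*40 = (6 - 2)*6 + (4 - ⅗*¼)*40 = 4*6 + (4 - 3/20)*40 = 24 + (77/20)*40 = 24 + 154 = 178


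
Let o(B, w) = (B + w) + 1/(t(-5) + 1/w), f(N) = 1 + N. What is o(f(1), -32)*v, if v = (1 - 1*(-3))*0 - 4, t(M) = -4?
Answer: 15608/129 ≈ 120.99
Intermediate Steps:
v = -4 (v = (1 + 3)*0 - 4 = 4*0 - 4 = 0 - 4 = -4)
o(B, w) = B + w + 1/(-4 + 1/w) (o(B, w) = (B + w) + 1/(-4 + 1/w) = B + w + 1/(-4 + 1/w))
o(f(1), -32)*v = (((1 + 1) - 4*(-32)² + 2*(-32) - 4*(1 + 1)*(-32))/(1 - 4*(-32)))*(-4) = ((2 - 4*1024 - 64 - 4*2*(-32))/(1 + 128))*(-4) = ((2 - 4096 - 64 + 256)/129)*(-4) = ((1/129)*(-3902))*(-4) = -3902/129*(-4) = 15608/129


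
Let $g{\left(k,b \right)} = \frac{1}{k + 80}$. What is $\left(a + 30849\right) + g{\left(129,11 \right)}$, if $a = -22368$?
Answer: $\frac{1772530}{209} \approx 8481.0$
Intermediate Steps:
$g{\left(k,b \right)} = \frac{1}{80 + k}$
$\left(a + 30849\right) + g{\left(129,11 \right)} = \left(-22368 + 30849\right) + \frac{1}{80 + 129} = 8481 + \frac{1}{209} = \frac{1772530}{209}$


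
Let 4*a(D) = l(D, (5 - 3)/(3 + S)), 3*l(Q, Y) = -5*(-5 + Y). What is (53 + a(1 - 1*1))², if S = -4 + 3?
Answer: 26896/9 ≈ 2988.4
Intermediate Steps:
S = -1
l(Q, Y) = 25/3 - 5*Y/3 (l(Q, Y) = (-5*(-5 + Y))/3 = (25 - 5*Y)/3 = 25/3 - 5*Y/3)
a(D) = 5/3 (a(D) = (25/3 - 5*(5 - 3)/(3*(3 - 1)))/4 = (25/3 - 10/(3*2))/4 = (25/3 - 5/3*1)/4 = (25/3 - 5/3)/4 = (¼)*(20/3) = 5/3)
(53 + a(1 - 1*1))² = (53 + 5/3)² = (164/3)² = 26896/9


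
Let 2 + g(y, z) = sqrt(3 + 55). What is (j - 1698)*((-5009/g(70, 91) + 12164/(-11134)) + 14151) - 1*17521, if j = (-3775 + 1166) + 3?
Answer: -9036614827957/150309 + 10779368*sqrt(58)/27 ≈ -5.7080e+7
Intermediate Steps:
g(y, z) = -2 + sqrt(58) (g(y, z) = -2 + sqrt(3 + 55) = -2 + sqrt(58))
j = -2606 (j = -2609 + 3 = -2606)
(j - 1698)*((-5009/g(70, 91) + 12164/(-11134)) + 14151) - 1*17521 = (-2606 - 1698)*((-5009/(-2 + sqrt(58)) + 12164/(-11134)) + 14151) - 1*17521 = -4304*((-5009/(-2 + sqrt(58)) + 12164*(-1/11134)) + 14151) - 17521 = -4304*((-5009/(-2 + sqrt(58)) - 6082/5567) + 14151) - 17521 = -4304*((-6082/5567 - 5009/(-2 + sqrt(58))) + 14151) - 17521 = -4304*(78772535/5567 - 5009/(-2 + sqrt(58))) - 17521 = (-339036990640/5567 + 21558736/(-2 + sqrt(58))) - 17521 = -339134530047/5567 + 21558736/(-2 + sqrt(58))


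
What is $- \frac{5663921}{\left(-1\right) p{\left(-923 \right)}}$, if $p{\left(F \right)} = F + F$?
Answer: $- \frac{5663921}{1846} \approx -3068.2$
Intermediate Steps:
$p{\left(F \right)} = 2 F$
$- \frac{5663921}{\left(-1\right) p{\left(-923 \right)}} = - \frac{5663921}{\left(-1\right) 2 \left(-923\right)} = - \frac{5663921}{\left(-1\right) \left(-1846\right)} = - \frac{5663921}{1846}$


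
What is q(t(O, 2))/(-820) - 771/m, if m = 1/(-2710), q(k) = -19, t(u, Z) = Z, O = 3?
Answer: 1713316219/820 ≈ 2.0894e+6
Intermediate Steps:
m = -1/2710 ≈ -0.00036900
q(t(O, 2))/(-820) - 771/m = -19/(-820) - 771/(-1/2710) = -19*(-1/820) - 771*(-2710) = 19/820 + 2089410 = 1713316219/820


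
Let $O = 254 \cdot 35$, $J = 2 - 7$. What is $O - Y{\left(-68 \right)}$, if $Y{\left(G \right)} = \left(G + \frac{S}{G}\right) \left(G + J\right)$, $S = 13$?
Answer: $\frac{266019}{68} \approx 3912.0$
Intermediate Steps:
$J = -5$ ($J = 2 - 7 = -5$)
$Y{\left(G \right)} = \left(-5 + G\right) \left(G + \frac{13}{G}\right)$ ($Y{\left(G \right)} = \left(G + \frac{13}{G}\right) \left(G - 5\right) = \left(G + \frac{13}{G}\right) \left(-5 + G\right) = \left(-5 + G\right) \left(G + \frac{13}{G}\right)$)
$O = 8890$
$O - Y{\left(-68 \right)} = 8890 - \left(13 + \left(-68\right)^{2} - \frac{65}{-68} - -340\right) = 8890 - \left(13 + 4624 - - \frac{65}{68} + 340\right) = 8890 - \left(13 + 4624 + \frac{65}{68} + 340\right) = 8890 - \frac{338501}{68} = \frac{266019}{68}$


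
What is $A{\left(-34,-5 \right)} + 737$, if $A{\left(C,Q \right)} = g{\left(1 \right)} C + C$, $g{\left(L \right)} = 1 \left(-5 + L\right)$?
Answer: $839$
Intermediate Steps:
$g{\left(L \right)} = -5 + L$
$A{\left(C,Q \right)} = - 3 C$ ($A{\left(C,Q \right)} = \left(-5 + 1\right) C + C = - 4 C + C = - 3 C$)
$A{\left(-34,-5 \right)} + 737 = \left(-3\right) \left(-34\right) + 737 = 102 + 737 = 839$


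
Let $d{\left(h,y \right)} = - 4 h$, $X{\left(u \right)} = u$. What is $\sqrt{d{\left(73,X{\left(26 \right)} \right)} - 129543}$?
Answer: $i \sqrt{129835} \approx 360.33 i$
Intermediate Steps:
$\sqrt{d{\left(73,X{\left(26 \right)} \right)} - 129543} = \sqrt{\left(-4\right) 73 - 129543} = \sqrt{-292 - 129543} = \sqrt{-129835} = i \sqrt{129835}$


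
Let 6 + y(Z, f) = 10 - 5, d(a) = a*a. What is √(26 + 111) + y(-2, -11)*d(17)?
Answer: -289 + √137 ≈ -277.30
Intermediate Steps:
d(a) = a²
y(Z, f) = -1 (y(Z, f) = -6 + (10 - 5) = -6 + 5 = -1)
√(26 + 111) + y(-2, -11)*d(17) = √(26 + 111) - 1*17² = √137 - 1*289 = √137 - 289 = -289 + √137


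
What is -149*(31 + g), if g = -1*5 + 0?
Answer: -3874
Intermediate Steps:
g = -5 (g = -5 + 0 = -5)
-149*(31 + g) = -149*(31 - 5) = -149*26 = -3874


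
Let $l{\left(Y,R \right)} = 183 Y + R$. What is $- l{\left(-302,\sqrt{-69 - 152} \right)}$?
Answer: $55266 - i \sqrt{221} \approx 55266.0 - 14.866 i$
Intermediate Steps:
$l{\left(Y,R \right)} = R + 183 Y$
$- l{\left(-302,\sqrt{-69 - 152} \right)} = - (\sqrt{-69 - 152} + 183 \left(-302\right)) = - (\sqrt{-221} - 55266) = - (i \sqrt{221} - 55266) = - (-55266 + i \sqrt{221}) = 55266 - i \sqrt{221}$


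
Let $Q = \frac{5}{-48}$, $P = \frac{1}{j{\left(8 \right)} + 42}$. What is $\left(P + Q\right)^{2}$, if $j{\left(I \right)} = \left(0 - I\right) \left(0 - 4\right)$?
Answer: $\frac{25921}{3154176} \approx 0.008218$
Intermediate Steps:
$j{\left(I \right)} = 4 I$ ($j{\left(I \right)} = - I \left(-4\right) = 4 I$)
$P = \frac{1}{74}$ ($P = \frac{1}{4 \cdot 8 + 42} = \frac{1}{32 + 42} = \frac{1}{74} \approx 0.013514$)
$Q = - \frac{5}{48}$ ($Q = 5 \left(- \frac{1}{48}\right) = - \frac{5}{48} \approx -0.10417$)
$\left(P + Q\right)^{2} = \left(\frac{1}{74} - \frac{5}{48}\right)^{2} = \left(- \frac{161}{1776}\right)^{2} = \frac{25921}{3154176}$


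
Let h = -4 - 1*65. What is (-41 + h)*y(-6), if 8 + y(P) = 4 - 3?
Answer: 770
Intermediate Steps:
y(P) = -7 (y(P) = -8 + (4 - 3) = -8 + 1 = -7)
h = -69 (h = -4 - 65 = -69)
(-41 + h)*y(-6) = (-41 - 69)*(-7) = -110*(-7) = 770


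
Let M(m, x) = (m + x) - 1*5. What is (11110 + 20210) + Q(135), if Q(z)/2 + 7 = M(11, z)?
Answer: 31588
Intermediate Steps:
M(m, x) = -5 + m + x (M(m, x) = (m + x) - 5 = -5 + m + x)
Q(z) = -2 + 2*z (Q(z) = -14 + 2*(-5 + 11 + z) = -14 + 2*(6 + z) = -14 + (12 + 2*z) = -2 + 2*z)
(11110 + 20210) + Q(135) = (11110 + 20210) + (-2 + 2*135) = 31320 + (-2 + 270) = 31320 + 268 = 31588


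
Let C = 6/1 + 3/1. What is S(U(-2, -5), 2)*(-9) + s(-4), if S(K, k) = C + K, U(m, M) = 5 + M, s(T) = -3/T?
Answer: -321/4 ≈ -80.250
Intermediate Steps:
C = 9 (C = 6*1 + 3*1 = 6 + 3 = 9)
S(K, k) = 9 + K
S(U(-2, -5), 2)*(-9) + s(-4) = (9 + (5 - 5))*(-9) - 3/(-4) = (9 + 0)*(-9) - 3*(-¼) = 9*(-9) + ¾ = -81 + ¾ = -321/4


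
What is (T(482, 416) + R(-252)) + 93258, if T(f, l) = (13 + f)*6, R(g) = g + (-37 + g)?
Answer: 95687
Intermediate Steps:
R(g) = -37 + 2*g
T(f, l) = 78 + 6*f
(T(482, 416) + R(-252)) + 93258 = ((78 + 6*482) + (-37 + 2*(-252))) + 93258 = ((78 + 2892) + (-37 - 504)) + 93258 = (2970 - 541) + 93258 = 2429 + 93258 = 95687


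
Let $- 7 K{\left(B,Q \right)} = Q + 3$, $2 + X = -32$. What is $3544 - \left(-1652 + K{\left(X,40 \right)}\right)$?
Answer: $\frac{36415}{7} \approx 5202.1$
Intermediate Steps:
$X = -34$ ($X = -2 - 32 = -34$)
$K{\left(B,Q \right)} = - \frac{3}{7} - \frac{Q}{7}$ ($K{\left(B,Q \right)} = - \frac{Q + 3}{7} = - \frac{3 + Q}{7} = - \frac{3}{7} - \frac{Q}{7}$)
$3544 - \left(-1652 + K{\left(X,40 \right)}\right) = 3544 + \left(1652 - \left(- \frac{3}{7} - \frac{40}{7}\right)\right) = 3544 + \left(1652 - - \frac{43}{7}\right) = 3544 + \left(1652 + \frac{43}{7}\right) = 3544 + \frac{11607}{7} = \frac{36415}{7}$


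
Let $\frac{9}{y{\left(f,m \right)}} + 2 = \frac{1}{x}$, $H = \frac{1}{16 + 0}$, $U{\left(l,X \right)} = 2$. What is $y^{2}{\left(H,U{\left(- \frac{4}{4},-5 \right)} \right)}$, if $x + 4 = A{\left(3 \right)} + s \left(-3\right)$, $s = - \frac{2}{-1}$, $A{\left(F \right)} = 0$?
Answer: $\frac{900}{49} \approx 18.367$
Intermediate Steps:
$s = 2$ ($s = \left(-2\right) \left(-1\right) = 2$)
$H = \frac{1}{16} \approx 0.0625$
$x = -10$ ($x = -4 + \left(0 + 2 \left(-3\right)\right) = -4 + \left(0 - 6\right) = -4 - 6 = -10$)
$y{\left(f,m \right)} = - \frac{30}{7}$ ($y{\left(f,m \right)} = \frac{9}{-2 + \frac{1}{-10}} = \frac{9}{-2 - \frac{1}{10}} = \frac{9}{- \frac{21}{10}} = 9 \left(- \frac{10}{21}\right) = - \frac{30}{7}$)
$y^{2}{\left(H,U{\left(- \frac{4}{4},-5 \right)} \right)} = \left(- \frac{30}{7}\right)^{2} = \frac{900}{49}$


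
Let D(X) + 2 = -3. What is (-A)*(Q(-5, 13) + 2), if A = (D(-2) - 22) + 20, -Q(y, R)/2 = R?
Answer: -168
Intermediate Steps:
Q(y, R) = -2*R
D(X) = -5 (D(X) = -2 - 3 = -5)
A = -7 (A = (-5 - 22) + 20 = -27 + 20 = -7)
(-A)*(Q(-5, 13) + 2) = (-1*(-7))*(-2*13 + 2) = 7*(-26 + 2) = 7*(-24) = -168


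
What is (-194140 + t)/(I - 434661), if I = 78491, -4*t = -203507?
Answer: 573053/1424680 ≈ 0.40223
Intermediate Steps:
t = 203507/4 (t = -1/4*(-203507) = 203507/4 ≈ 50877.)
(-194140 + t)/(I - 434661) = (-194140 + 203507/4)/(78491 - 434661) = -573053/4/(-356170) = -573053/4*(-1/356170) = 573053/1424680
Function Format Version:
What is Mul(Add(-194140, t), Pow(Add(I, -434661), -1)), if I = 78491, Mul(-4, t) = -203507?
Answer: Rational(573053, 1424680) ≈ 0.40223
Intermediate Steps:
t = Rational(203507, 4) (t = Mul(Rational(-1, 4), -203507) = Rational(203507, 4) ≈ 50877.)
Mul(Add(-194140, t), Pow(Add(I, -434661), -1)) = Mul(Add(-194140, Rational(203507, 4)), Pow(Add(78491, -434661), -1)) = Mul(Rational(-573053, 4), Pow(-356170, -1)) = Mul(Rational(-573053, 4), Rational(-1, 356170)) = Rational(573053, 1424680)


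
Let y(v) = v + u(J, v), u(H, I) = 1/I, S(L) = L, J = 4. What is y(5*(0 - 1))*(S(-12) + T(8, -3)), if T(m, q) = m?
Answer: 104/5 ≈ 20.800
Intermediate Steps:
y(v) = v + 1/v
y(5*(0 - 1))*(S(-12) + T(8, -3)) = (5*(0 - 1) + 1/(5*(0 - 1)))*(-12 + 8) = (5*(-1) + 1/(5*(-1)))*(-4) = (-5 + 1/(-5))*(-4) = (-5 - 1/5)*(-4) = -26/5*(-4) = 104/5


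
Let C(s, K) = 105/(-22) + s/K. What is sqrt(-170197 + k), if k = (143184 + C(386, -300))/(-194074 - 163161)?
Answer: 8*I*sqrt(9239507922468668295)/58943775 ≈ 412.55*I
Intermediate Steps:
C(s, K) = -105/22 + s/K (C(s, K) = 105*(-1/22) + s/K = -105/22 + s/K)
k = -118121801/294718875 (k = (143184 + (-105/22 + 386/(-300)))/(-194074 - 163161) = (143184 + (-105/22 + 386*(-1/300)))/(-357235) = (143184 + (-105/22 - 193/150))*(-1/357235) = (143184 - 4999/825)*(-1/357235) = (118121801/825)*(-1/357235) = -118121801/294718875 ≈ -0.40079)
sqrt(-170197 + k) = sqrt(-170197 - 118121801/294718875) = sqrt(-50160386490176/294718875) = 8*I*sqrt(9239507922468668295)/58943775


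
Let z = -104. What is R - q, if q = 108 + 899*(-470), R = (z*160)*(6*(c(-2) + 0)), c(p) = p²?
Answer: 23062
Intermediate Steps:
R = -399360 (R = (-104*160)*(6*((-2)² + 0)) = -99840*(4 + 0) = -99840*4 = -16640*24 = -399360)
q = -422422 (q = 108 - 422530 = -422422)
R - q = -399360 - 1*(-422422) = -399360 + 422422 = 23062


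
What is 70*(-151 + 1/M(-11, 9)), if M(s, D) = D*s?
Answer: -1046500/99 ≈ -10571.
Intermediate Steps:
70*(-151 + 1/M(-11, 9)) = 70*(-151 + 1/(9*(-11))) = 70*(-151 + 1/(-99)) = 70*(-151 - 1/99) = 70*(-14950/99) = -1046500/99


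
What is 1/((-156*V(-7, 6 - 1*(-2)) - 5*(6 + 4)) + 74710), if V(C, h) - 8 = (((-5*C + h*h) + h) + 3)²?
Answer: -1/1814188 ≈ -5.5121e-7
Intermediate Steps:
V(C, h) = 8 + (3 + h + h² - 5*C)² (V(C, h) = 8 + (((-5*C + h*h) + h) + 3)² = 8 + (((-5*C + h²) + h) + 3)² = 8 + (((h² - 5*C) + h) + 3)² = 8 + ((h + h² - 5*C) + 3)² = 8 + (3 + h + h² - 5*C)²)
1/((-156*V(-7, 6 - 1*(-2)) - 5*(6 + 4)) + 74710) = 1/((-156*(8 + (3 + (6 - 1*(-2)) + (6 - 1*(-2))² - 5*(-7))²) - 5*(6 + 4)) + 74710) = 1/((-156*(8 + (3 + (6 + 2) + (6 + 2)² + 35)²) - 5*10) + 74710) = 1/((-156*(8 + (3 + 8 + 8² + 35)²) - 50) + 74710) = 1/((-156*(8 + (3 + 8 + 64 + 35)²) - 50) + 74710) = 1/((-156*(8 + 110²) - 50) + 74710) = 1/((-156*(8 + 12100) - 50) + 74710) = 1/((-156*12108 - 50) + 74710) = 1/((-1888848 - 50) + 74710) = 1/(-1888898 + 74710) = 1/(-1814188) = -1/1814188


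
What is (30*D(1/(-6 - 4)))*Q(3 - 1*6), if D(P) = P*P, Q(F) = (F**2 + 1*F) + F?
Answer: 9/10 ≈ 0.90000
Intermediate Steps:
Q(F) = F**2 + 2*F (Q(F) = (F**2 + F) + F = (F + F**2) + F = F**2 + 2*F)
D(P) = P**2
(30*D(1/(-6 - 4)))*Q(3 - 1*6) = (30*(1/(-6 - 4))**2)*((3 - 1*6)*(2 + (3 - 1*6))) = (30*(1/(-10))**2)*((3 - 6)*(2 + (3 - 6))) = (30*(-1/10)**2)*(-3*(2 - 3)) = (30*(1/100))*(-3*(-1)) = (3/10)*3 = 9/10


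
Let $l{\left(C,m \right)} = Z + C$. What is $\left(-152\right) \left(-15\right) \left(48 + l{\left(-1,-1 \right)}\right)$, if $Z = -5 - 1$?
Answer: $93480$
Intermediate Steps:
$Z = -6$ ($Z = -5 - 1 = -6$)
$l{\left(C,m \right)} = -6 + C$
$\left(-152\right) \left(-15\right) \left(48 + l{\left(-1,-1 \right)}\right) = \left(-152\right) \left(-15\right) \left(48 - 7\right) = 2280 \left(48 - 7\right) = 2280 \cdot 41 = 93480$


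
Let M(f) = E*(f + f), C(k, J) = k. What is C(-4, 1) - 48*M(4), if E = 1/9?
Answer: -140/3 ≈ -46.667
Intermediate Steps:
E = ⅑ ≈ 0.11111
M(f) = 2*f/9 (M(f) = (f + f)/9 = (2*f)/9 = 2*f/9)
C(-4, 1) - 48*M(4) = -4 - 32*4/3 = -4 - 48*8/9 = -4 - 128/3 = -140/3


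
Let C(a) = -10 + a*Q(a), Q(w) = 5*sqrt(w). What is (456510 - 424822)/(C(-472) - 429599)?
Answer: -13613449992/187192744081 + 149567360*I*sqrt(118)/187192744081 ≈ -0.072724 + 0.0086794*I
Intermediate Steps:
C(a) = -10 + 5*a**(3/2) (C(a) = -10 + a*(5*sqrt(a)) = -10 + 5*a**(3/2))
(456510 - 424822)/(C(-472) - 429599) = (456510 - 424822)/((-10 + 5*(-472)**(3/2)) - 429599) = 31688/((-10 + 5*(-944*I*sqrt(118))) - 429599) = 31688/((-10 - 4720*I*sqrt(118)) - 429599) = 31688/(-429609 - 4720*I*sqrt(118))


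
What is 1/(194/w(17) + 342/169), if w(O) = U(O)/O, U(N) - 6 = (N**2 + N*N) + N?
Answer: 101569/762904 ≈ 0.13313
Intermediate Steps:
U(N) = 6 + N + 2*N**2 (U(N) = 6 + ((N**2 + N*N) + N) = 6 + ((N**2 + N**2) + N) = 6 + (2*N**2 + N) = 6 + (N + 2*N**2) = 6 + N + 2*N**2)
w(O) = (6 + O + 2*O**2)/O
1/(194/w(17) + 342/169) = 1/(194/(1 + 2*17 + 6/17) + 342/169) = 1/(194/(1 + 34 + 6*(1/17)) + 342*(1/169)) = 1/(194/(1 + 34 + 6/17) + 342/169) = 1/(194/(601/17) + 342/169) = 1/(194*(17/601) + 342/169) = 1/(3298/601 + 342/169) = 1/(762904/101569) = 101569/762904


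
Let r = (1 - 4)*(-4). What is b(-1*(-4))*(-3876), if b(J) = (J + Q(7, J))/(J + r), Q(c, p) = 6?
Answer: -4845/2 ≈ -2422.5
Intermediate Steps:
r = 12 (r = -3*(-4) = 12)
b(J) = (6 + J)/(12 + J) (b(J) = (J + 6)/(J + 12) = (6 + J)/(12 + J))
b(-1*(-4))*(-3876) = ((6 - 1*(-4))/(12 - 1*(-4)))*(-3876) = ((6 + 4)/(12 + 4))*(-3876) = (10/16)*(-3876) = ((1/16)*10)*(-3876) = (5/8)*(-3876) = -4845/2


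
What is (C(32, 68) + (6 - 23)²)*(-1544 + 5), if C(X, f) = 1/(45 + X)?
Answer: -34248906/77 ≈ -4.4479e+5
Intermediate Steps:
(C(32, 68) + (6 - 23)²)*(-1544 + 5) = (1/(45 + 32) + (6 - 23)²)*(-1544 + 5) = (1/77 + (-17)²)*(-1539) = (1/77 + 289)*(-1539) = (22254/77)*(-1539) = -34248906/77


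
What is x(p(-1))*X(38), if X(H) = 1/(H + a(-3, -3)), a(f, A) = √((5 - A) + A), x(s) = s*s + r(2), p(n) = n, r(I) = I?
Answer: 114/1439 - 3*√5/1439 ≈ 0.074560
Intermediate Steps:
x(s) = 2 + s² (x(s) = s*s + 2 = s² + 2 = 2 + s²)
a(f, A) = √5
X(H) = 1/(H + √5)
x(p(-1))*X(38) = (2 + (-1)²)/(38 + √5) = (2 + 1)/(38 + √5) = 3/(38 + √5)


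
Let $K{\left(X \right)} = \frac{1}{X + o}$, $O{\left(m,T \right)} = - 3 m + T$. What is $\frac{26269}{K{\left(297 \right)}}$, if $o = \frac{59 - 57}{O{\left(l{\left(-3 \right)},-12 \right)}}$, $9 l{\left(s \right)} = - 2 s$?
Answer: $\frac{54586982}{7} \approx 7.7981 \cdot 10^{6}$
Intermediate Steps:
$l{\left(s \right)} = - \frac{2 s}{9}$ ($l{\left(s \right)} = \frac{\left(-2\right) s}{9} = - \frac{2 s}{9}$)
$O{\left(m,T \right)} = T - 3 m$
$o = - \frac{1}{7}$ ($o = \frac{59 - 57}{-12 - 3 \left(\left(- \frac{2}{9}\right) \left(-3\right)\right)} = \frac{2}{-12 - 2} = \frac{2}{-14} = 2 \left(- \frac{1}{14}\right) = - \frac{1}{7} \approx -0.14286$)
$K{\left(X \right)} = \frac{1}{- \frac{1}{7} + X}$ ($K{\left(X \right)} = \frac{1}{X - \frac{1}{7}} = \frac{1}{- \frac{1}{7} + X}$)
$\frac{26269}{K{\left(297 \right)}} = \frac{26269}{7 \frac{1}{-1 + 7 \cdot 297}} = \frac{26269}{7 \frac{1}{-1 + 2079}} = \frac{26269}{7 \cdot \frac{1}{2078}} = \frac{26269}{\frac{7}{2078}} = 26269 \cdot \frac{2078}{7} = \frac{54586982}{7}$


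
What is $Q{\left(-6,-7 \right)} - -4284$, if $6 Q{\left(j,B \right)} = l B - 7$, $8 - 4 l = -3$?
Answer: $\frac{34237}{8} \approx 4279.6$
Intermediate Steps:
$l = \frac{11}{4}$ ($l = 2 - - \frac{3}{4} = 2 + \frac{3}{4} = \frac{11}{4} \approx 2.75$)
$Q{\left(j,B \right)} = - \frac{7}{6} + \frac{11 B}{24}$ ($Q{\left(j,B \right)} = \frac{\frac{11 B}{4} - 7}{6} = \frac{-7 + \frac{11 B}{4}}{6} = - \frac{7}{6} + \frac{11 B}{24}$)
$Q{\left(-6,-7 \right)} - -4284 = \left(- \frac{7}{6} + \frac{11}{24} \left(-7\right)\right) - -4284 = \left(- \frac{7}{6} - \frac{77}{24}\right) + 4284 = - \frac{35}{8} + 4284 = \frac{34237}{8}$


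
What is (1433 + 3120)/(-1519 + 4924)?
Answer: 4553/3405 ≈ 1.3372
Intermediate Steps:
(1433 + 3120)/(-1519 + 4924) = 4553/3405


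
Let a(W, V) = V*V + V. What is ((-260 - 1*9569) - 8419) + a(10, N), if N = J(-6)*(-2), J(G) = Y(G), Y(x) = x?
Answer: -18092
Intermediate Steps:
J(G) = G
N = 12 (N = -6*(-2) = 12)
a(W, V) = V + V² (a(W, V) = V² + V = V + V²)
((-260 - 1*9569) - 8419) + a(10, N) = ((-260 - 1*9569) - 8419) + 12*(1 + 12) = ((-260 - 9569) - 8419) + 12*13 = (-9829 - 8419) + 156 = -18248 + 156 = -18092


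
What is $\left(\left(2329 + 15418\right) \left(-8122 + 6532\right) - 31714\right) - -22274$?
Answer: $-28227170$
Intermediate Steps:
$\left(\left(2329 + 15418\right) \left(-8122 + 6532\right) - 31714\right) - -22274 = \left(17747 \left(-1590\right) - 31714\right) + 22274 = \left(-28217730 - 31714\right) + 22274 = -28249444 + 22274 = -28227170$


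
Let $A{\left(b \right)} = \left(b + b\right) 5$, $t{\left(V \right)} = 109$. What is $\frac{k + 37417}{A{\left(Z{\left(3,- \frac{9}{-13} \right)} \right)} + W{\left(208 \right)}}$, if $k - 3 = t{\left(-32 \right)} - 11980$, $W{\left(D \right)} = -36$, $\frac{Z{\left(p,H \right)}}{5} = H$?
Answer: $- \frac{332137}{18} \approx -18452.0$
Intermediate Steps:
$Z{\left(p,H \right)} = 5 H$
$A{\left(b \right)} = 10 b$ ($A{\left(b \right)} = 2 b 5 = 10 b$)
$k = -11868$ ($k = 3 + \left(109 - 11980\right) = 3 - 11871 = -11868$)
$\frac{k + 37417}{A{\left(Z{\left(3,- \frac{9}{-13} \right)} \right)} + W{\left(208 \right)}} = \frac{-11868 + 37417}{10 \cdot 5 \left(- \frac{9}{-13}\right) - 36} = \frac{25549}{10 \cdot 5 \left(\left(-9\right) \left(- \frac{1}{13}\right)\right) - 36} = \frac{25549}{10 \cdot 5 \cdot \frac{9}{13} - 36} = \frac{25549}{10 \cdot \frac{45}{13} - 36} = \frac{25549}{\frac{450}{13} - 36} = \frac{25549}{- \frac{18}{13}} = 25549 \left(- \frac{13}{18}\right) = - \frac{332137}{18}$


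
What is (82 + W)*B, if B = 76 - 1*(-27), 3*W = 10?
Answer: 26368/3 ≈ 8789.3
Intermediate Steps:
W = 10/3 (W = (1/3)*10 = 10/3 ≈ 3.3333)
B = 103 (B = 76 + 27 = 103)
(82 + W)*B = (82 + 10/3)*103 = (256/3)*103 = 26368/3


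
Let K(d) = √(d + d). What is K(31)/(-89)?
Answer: -√62/89 ≈ -0.088472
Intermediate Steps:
K(d) = √2*√d (K(d) = √(2*d) = √2*√d)
K(31)/(-89) = (√2*√31)/(-89) = √62*(-1/89) = -√62/89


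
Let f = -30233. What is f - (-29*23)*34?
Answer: -7555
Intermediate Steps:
f - (-29*23)*34 = -30233 - (-29*23)*34 = -30233 - (-667)*34 = -30233 - 1*(-22678) = -30233 + 22678 = -7555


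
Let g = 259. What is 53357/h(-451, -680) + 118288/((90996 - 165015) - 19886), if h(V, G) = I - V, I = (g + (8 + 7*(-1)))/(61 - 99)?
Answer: 94201060183/792464295 ≈ 118.87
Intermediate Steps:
I = -130/19 (I = (259 + (8 + 7*(-1)))/(61 - 99) = (259 + (8 - 7))/(-38) = (259 + 1)*(-1/38) = 260*(-1/38) = -130/19 ≈ -6.8421)
h(V, G) = -130/19 - V
53357/h(-451, -680) + 118288/((90996 - 165015) - 19886) = 53357/(-130/19 - 1*(-451)) + 118288/((90996 - 165015) - 19886) = 53357/(-130/19 + 451) + 118288/(-74019 - 19886) = 53357/(8439/19) + 118288/(-93905) = 53357*(19/8439) + 118288*(-1/93905) = 1013783/8439 - 118288/93905 = 94201060183/792464295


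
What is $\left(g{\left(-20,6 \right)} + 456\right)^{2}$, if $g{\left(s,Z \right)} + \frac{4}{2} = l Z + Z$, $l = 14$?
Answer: $295936$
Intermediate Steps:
$g{\left(s,Z \right)} = -2 + 15 Z$ ($g{\left(s,Z \right)} = -2 + \left(14 Z + Z\right) = -2 + 15 Z$)
$\left(g{\left(-20,6 \right)} + 456\right)^{2} = \left(\left(-2 + 15 \cdot 6\right) + 456\right)^{2} = \left(\left(-2 + 90\right) + 456\right)^{2} = \left(88 + 456\right)^{2} = 544^{2} = 295936$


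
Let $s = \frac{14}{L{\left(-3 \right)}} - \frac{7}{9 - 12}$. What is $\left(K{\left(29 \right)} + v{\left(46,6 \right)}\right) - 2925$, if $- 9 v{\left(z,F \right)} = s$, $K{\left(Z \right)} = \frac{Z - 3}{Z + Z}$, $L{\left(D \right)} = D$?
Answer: $- \frac{2289721}{783} \approx -2924.3$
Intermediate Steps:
$K{\left(Z \right)} = \frac{-3 + Z}{2 Z}$
$s = - \frac{7}{3}$ ($s = \frac{14}{-3} - \frac{7}{9 - 12} = 14 \left(- \frac{1}{3}\right) - \frac{7}{-3} = - \frac{14}{3} - - \frac{7}{3} = - \frac{14}{3} + \frac{7}{3} = - \frac{7}{3} \approx -2.3333$)
$v{\left(z,F \right)} = \frac{7}{27}$ ($v{\left(z,F \right)} = \left(- \frac{1}{9}\right) \left(- \frac{7}{3}\right) = \frac{7}{27}$)
$\left(K{\left(29 \right)} + v{\left(46,6 \right)}\right) - 2925 = \left(\frac{-3 + 29}{2 \cdot 29} + \frac{7}{27}\right) - 2925 = \left(\frac{1}{2} \cdot \frac{1}{29} \cdot 26 + \frac{7}{27}\right) - 2925 = \left(\frac{13}{29} + \frac{7}{27}\right) - 2925 = \frac{554}{783} - 2925 = - \frac{2289721}{783}$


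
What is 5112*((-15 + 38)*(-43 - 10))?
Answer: -6231528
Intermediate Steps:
5112*((-15 + 38)*(-43 - 10)) = 5112*(23*(-53)) = 5112*(-1219) = -6231528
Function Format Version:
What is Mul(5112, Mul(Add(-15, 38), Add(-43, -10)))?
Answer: -6231528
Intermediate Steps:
Mul(5112, Mul(Add(-15, 38), Add(-43, -10))) = Mul(5112, Mul(23, -53)) = Mul(5112, -1219) = -6231528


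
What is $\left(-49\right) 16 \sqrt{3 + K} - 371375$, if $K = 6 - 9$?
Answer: $-371375$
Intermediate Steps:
$K = -3$
$\left(-49\right) 16 \sqrt{3 + K} - 371375 = \left(-49\right) 16 \sqrt{3 - 3} - 371375 = - 784 \sqrt{0} - 371375 = \left(-784\right) 0 - 371375 = 0 - 371375 = -371375$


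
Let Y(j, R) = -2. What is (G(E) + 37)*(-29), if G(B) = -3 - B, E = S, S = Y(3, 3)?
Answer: -1044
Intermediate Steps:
S = -2
E = -2
(G(E) + 37)*(-29) = ((-3 - 1*(-2)) + 37)*(-29) = ((-3 + 2) + 37)*(-29) = (-1 + 37)*(-29) = 36*(-29) = -1044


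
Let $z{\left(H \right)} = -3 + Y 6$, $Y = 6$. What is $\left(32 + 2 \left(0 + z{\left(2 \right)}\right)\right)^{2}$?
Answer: $9604$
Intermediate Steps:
$z{\left(H \right)} = 33$ ($z{\left(H \right)} = -3 + 6 \cdot 6 = -3 + 36 = 33$)
$\left(32 + 2 \left(0 + z{\left(2 \right)}\right)\right)^{2} = \left(32 + 2 \left(0 + 33\right)\right)^{2} = \left(32 + 2 \cdot 33\right)^{2} = \left(32 + 66\right)^{2} = 98^{2} = 9604$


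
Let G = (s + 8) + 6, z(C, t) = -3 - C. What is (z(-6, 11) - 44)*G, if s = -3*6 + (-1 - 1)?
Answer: 246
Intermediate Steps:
s = -20 (s = -18 - 2 = -20)
G = -6 (G = (-20 + 8) + 6 = -12 + 6 = -6)
(z(-6, 11) - 44)*G = ((-3 - 1*(-6)) - 44)*(-6) = ((-3 + 6) - 44)*(-6) = (3 - 44)*(-6) = -41*(-6) = 246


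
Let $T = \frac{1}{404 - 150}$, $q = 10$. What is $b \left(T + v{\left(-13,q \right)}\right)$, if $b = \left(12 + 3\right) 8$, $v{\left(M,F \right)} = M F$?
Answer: $- \frac{1981140}{127} \approx -15600.0$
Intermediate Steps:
$v{\left(M,F \right)} = F M$
$b = 120$ ($b = 15 \cdot 8 = 120$)
$T = \frac{1}{254} \approx 0.003937$
$b \left(T + v{\left(-13,q \right)}\right) = 120 \left(\frac{1}{254} + 10 \left(-13\right)\right) = 120 \left(\frac{1}{254} - 130\right) = 120 \left(- \frac{33019}{254}\right) = - \frac{1981140}{127}$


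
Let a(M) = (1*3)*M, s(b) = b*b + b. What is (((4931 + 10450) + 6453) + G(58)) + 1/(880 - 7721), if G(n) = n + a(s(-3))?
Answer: 149886309/6841 ≈ 21910.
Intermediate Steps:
s(b) = b + b² (s(b) = b² + b = b + b²)
a(M) = 3*M
G(n) = 18 + n (G(n) = n + 3*(-3*(1 - 3)) = n + 3*(-3*(-2)) = n + 3*6 = n + 18 = 18 + n)
(((4931 + 10450) + 6453) + G(58)) + 1/(880 - 7721) = (((4931 + 10450) + 6453) + (18 + 58)) + 1/(880 - 7721) = ((15381 + 6453) + 76) + 1/(-6841) = (21834 + 76) - 1/6841 = 21910 - 1/6841 = 149886309/6841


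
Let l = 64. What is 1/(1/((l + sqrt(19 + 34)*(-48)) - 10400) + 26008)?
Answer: 308370451104/8020098662444089 - 16*sqrt(53)/24060295987332267 ≈ 3.8450e-5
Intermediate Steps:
1/(1/((l + sqrt(19 + 34)*(-48)) - 10400) + 26008) = 1/(1/((64 + sqrt(19 + 34)*(-48)) - 10400) + 26008) = 1/(1/((64 + sqrt(53)*(-48)) - 10400) + 26008) = 1/(1/((64 - 48*sqrt(53)) - 10400) + 26008) = 1/(1/(-10336 - 48*sqrt(53)) + 26008) = 1/(26008 + 1/(-10336 - 48*sqrt(53)))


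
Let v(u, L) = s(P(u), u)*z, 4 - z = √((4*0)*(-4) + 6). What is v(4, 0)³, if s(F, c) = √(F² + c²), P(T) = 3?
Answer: 17000 - 6750*√6 ≈ 465.94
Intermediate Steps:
z = 4 - √6 (z = 4 - √((4*0)*(-4) + 6) = 4 - √(0*(-4) + 6) = 4 - √(0 + 6) = 4 - √6 ≈ 1.5505)
v(u, L) = √(9 + u²)*(4 - √6) (v(u, L) = √(3² + u²)*(4 - √6) = √(9 + u²)*(4 - √6))
v(4, 0)³ = (√(9 + 4²)*(4 - √6))³ = (√(9 + 16)*(4 - √6))³ = (√25*(4 - √6))³ = (5*(4 - √6))³ = (20 - 5*√6)³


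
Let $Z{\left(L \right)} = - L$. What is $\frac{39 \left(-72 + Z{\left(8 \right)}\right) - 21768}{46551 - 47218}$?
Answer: $\frac{24888}{667} \approx 37.313$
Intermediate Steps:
$\frac{39 \left(-72 + Z{\left(8 \right)}\right) - 21768}{46551 - 47218} = \frac{39 \left(-72 - 8\right) - 21768}{46551 - 47218} = \frac{39 \left(-72 - 8\right) - 21768}{-667} = \left(39 \left(-80\right) - 21768\right) \left(- \frac{1}{667}\right) = \left(-3120 - 21768\right) \left(- \frac{1}{667}\right) = \left(-24888\right) \left(- \frac{1}{667}\right) = \frac{24888}{667}$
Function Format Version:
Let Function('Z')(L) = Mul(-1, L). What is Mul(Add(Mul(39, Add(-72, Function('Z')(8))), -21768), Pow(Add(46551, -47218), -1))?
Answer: Rational(24888, 667) ≈ 37.313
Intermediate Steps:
Mul(Add(Mul(39, Add(-72, Function('Z')(8))), -21768), Pow(Add(46551, -47218), -1)) = Mul(Add(Mul(39, Add(-72, Mul(-1, 8))), -21768), Pow(Add(46551, -47218), -1)) = Mul(Add(Mul(39, Add(-72, -8)), -21768), Pow(-667, -1)) = Mul(Add(Mul(39, -80), -21768), Rational(-1, 667)) = Mul(Add(-3120, -21768), Rational(-1, 667)) = Mul(-24888, Rational(-1, 667)) = Rational(24888, 667)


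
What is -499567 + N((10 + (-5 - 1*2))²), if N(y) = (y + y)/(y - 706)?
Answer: -348198217/697 ≈ -4.9957e+5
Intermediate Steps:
N(y) = 2*y/(-706 + y) (N(y) = (2*y)/(-706 + y) = 2*y/(-706 + y))
-499567 + N((10 + (-5 - 1*2))²) = -499567 + 2*(10 + (-5 - 1*2))²/(-706 + (10 + (-5 - 1*2))²) = -499567 + 2*(10 + (-5 - 2))²/(-706 + (10 + (-5 - 2))²) = -499567 + 2*(10 - 7)²/(-706 + (10 - 7)²) = -499567 + 2*3²/(-706 + 3²) = -499567 + 2*9/(-706 + 9) = -499567 + 2*9/(-697) = -499567 + 2*9*(-1/697) = -499567 - 18/697 = -348198217/697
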